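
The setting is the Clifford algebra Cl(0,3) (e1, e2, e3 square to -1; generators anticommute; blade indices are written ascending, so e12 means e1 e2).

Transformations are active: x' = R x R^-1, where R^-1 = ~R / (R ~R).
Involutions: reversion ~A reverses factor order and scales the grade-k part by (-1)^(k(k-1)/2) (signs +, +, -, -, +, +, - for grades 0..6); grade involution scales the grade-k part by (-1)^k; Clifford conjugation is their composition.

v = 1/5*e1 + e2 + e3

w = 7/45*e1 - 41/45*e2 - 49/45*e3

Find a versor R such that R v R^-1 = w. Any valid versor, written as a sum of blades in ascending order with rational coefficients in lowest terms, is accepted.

Take R = v + w = 16/45*e1 + 4/45*e2 - 4/45*e3. Because q(v) = q(w) = -51/25, conjugation by R sends v exactly to w.
Answer: 16/45*e1 + 4/45*e2 - 4/45*e3


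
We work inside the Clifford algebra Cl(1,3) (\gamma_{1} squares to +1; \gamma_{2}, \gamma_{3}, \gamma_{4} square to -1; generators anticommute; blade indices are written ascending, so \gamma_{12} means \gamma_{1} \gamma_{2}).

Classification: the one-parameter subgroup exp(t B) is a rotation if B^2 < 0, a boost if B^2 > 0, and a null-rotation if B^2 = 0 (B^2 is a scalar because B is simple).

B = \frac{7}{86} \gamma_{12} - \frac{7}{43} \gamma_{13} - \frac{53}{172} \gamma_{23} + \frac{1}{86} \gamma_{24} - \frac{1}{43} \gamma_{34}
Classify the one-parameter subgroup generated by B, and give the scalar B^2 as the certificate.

B^2 term by term: the squares give (\frac{7}{86})^2*(\gamma_{12})^2 + (-\frac{7}{43})^2*(\gamma_{13})^2 + (-\frac{53}{172})^2*(\gamma_{23})^2 + (\frac{1}{86})^2*(\gamma_{24})^2 + (-\frac{1}{43})^2*(\gamma_{34})^2 = \frac{49}{7396}*(+1) + \frac{49}{1849}*(+1) + \frac{2809}{29584}*(-1) + \frac{1}{7396}*(-1) + \frac{1}{1849}*(-1) = -\frac{1}{16} (each basis 2-blade squares to minus the product of its generators' squares); cross terms between blades sharing an index anticommute and cancel; the commuting (index-disjoint) pairs give grade-4 terms 2*c*c'*(blade product), which cancel blade by blade — \gamma_{1234}: -\frac{7}{1849} + \frac{7}{1849} = 0 — confirming B is simple. So B^2 = -\frac{1}{16}.
Answer: rotation, certificate B^2 = -\frac{1}{16}. The scalar -\frac{1}{16} is the complete invariant here: its sign names the subgroup type.


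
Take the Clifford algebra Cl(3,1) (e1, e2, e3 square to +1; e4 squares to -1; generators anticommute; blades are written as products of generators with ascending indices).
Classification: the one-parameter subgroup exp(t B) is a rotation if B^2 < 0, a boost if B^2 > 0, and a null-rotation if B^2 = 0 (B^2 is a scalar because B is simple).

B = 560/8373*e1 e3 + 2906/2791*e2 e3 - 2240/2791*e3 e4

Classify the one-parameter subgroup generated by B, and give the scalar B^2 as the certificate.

B^2 term by term: the squares give (560/8373)^2*(e1 e3)^2 + (2906/2791)^2*(e2 e3)^2 + (-2240/2791)^2*(e3 e4)^2 = 313600/70107129*(-1) + 8444836/7789681*(-1) + 5017600/7789681*(+1) = -4/9 (each basis 2-blade squares to minus the product of its generators' squares); cross terms between blades sharing an index anticommute and cancel. So B^2 = -4/9.
Answer: rotation, certificate B^2 = -4/9. No conjugation can change B^2 = -4/9; the sign gives the class.


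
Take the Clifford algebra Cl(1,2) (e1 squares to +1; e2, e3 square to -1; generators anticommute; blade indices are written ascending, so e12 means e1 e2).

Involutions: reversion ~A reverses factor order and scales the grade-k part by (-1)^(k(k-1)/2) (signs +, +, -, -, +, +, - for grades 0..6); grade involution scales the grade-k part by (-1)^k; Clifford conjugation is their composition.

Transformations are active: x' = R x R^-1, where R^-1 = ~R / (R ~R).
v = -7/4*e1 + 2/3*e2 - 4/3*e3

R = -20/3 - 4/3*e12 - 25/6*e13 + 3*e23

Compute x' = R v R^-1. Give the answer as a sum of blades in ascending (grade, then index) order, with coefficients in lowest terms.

~R = -20/3 + 4/3*e12 + 25/6*e13 - 3*e23, and R ~R = 1235/36, so R^-1 = ~R / (1235/36).
R v = 7*e1 - 25/9*e2 + 259/72*e3 - 25/36*e123
Answer: -83/76*e1 + 431/741*e2 - 88/741*e3


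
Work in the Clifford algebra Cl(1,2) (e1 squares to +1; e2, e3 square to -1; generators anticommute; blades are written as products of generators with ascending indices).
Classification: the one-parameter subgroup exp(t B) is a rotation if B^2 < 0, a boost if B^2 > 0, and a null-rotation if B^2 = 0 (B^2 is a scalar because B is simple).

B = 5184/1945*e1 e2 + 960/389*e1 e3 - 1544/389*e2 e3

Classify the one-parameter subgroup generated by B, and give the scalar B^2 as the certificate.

B^2 term by term: the squares give (5184/1945)^2*(e1 e2)^2 + (960/389)^2*(e1 e3)^2 + (-1544/389)^2*(e2 e3)^2 = 26873856/3783025*(+1) + 921600/151321*(+1) + 2383936/151321*(-1) = -64/25 (each basis 2-blade squares to minus the product of its generators' squares); cross terms between blades sharing an index anticommute and cancel. So B^2 = -64/25.
Answer: rotation, certificate B^2 = -64/25. Check the certificate: B^2 = -64/25, and that sign is decisive whatever form B takes.


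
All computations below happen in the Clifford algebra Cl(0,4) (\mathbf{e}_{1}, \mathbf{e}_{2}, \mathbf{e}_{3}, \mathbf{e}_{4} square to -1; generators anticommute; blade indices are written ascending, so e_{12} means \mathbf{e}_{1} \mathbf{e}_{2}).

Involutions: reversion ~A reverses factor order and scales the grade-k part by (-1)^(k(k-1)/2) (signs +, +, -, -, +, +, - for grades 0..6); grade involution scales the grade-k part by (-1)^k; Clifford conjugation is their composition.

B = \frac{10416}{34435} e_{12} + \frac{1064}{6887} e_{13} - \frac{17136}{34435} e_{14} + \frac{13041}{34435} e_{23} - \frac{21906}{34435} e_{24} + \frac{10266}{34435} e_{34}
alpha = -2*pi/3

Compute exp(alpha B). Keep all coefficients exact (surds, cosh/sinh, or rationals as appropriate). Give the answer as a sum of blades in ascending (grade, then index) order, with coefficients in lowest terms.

B^2 term by term: the squares give (\frac{10416}{34435})^2*(e_{12})^2 + (\frac{1064}{6887})^2*(e_{13})^2 + (-\frac{17136}{34435})^2*(e_{14})^2 + (\frac{13041}{34435})^2*(e_{23})^2 + (-\frac{21906}{34435})^2*(e_{24})^2 + (\frac{10266}{34435})^2*(e_{34})^2 = \frac{108493056}{1185769225}*(-1) + \frac{1132096}{47430769}*(-1) + \frac{293642496}{1185769225}*(-1) + \frac{170067681}{1185769225}*(-1) + \frac{479872836}{1185769225}*(-1) + \frac{105390756}{1185769225}*(-1) = -1 (each basis 2-blade squares to minus the product of its generators' squares); cross terms between blades sharing an index anticommute and cancel; the commuting (index-disjoint) pairs give grade-4 terms 2*c*c'*(blade product), which cancel blade by blade — e_{1234}: \frac{213861312}{1185769225} + \frac{46615968}{237153845} - \frac{446941152}{1185769225} = 0 — confirming B is simple. So B^2 = -1.
B^2 = -1 — since the square is negative, the closed form is circular: l = 1, alpha*l = - \frac{2 \pi}{3}, so exp(alpha B) = cos(- \frac{2 \pi}{3}) + (sin(- \frac{2 \pi}{3})/1)*B = - \frac{1}{2} + (- \frac{\sqrt{3}}{2})*B.
Answer: - \frac{1}{2} - \frac{5208 \sqrt{3}}{34435} e_{12} - \frac{532 \sqrt{3}}{6887} e_{13} + \frac{8568 \sqrt{3}}{34435} e_{14} - \frac{13041 \sqrt{3}}{68870} e_{23} + \frac{10953 \sqrt{3}}{34435} e_{24} - \frac{5133 \sqrt{3}}{34435} e_{34}


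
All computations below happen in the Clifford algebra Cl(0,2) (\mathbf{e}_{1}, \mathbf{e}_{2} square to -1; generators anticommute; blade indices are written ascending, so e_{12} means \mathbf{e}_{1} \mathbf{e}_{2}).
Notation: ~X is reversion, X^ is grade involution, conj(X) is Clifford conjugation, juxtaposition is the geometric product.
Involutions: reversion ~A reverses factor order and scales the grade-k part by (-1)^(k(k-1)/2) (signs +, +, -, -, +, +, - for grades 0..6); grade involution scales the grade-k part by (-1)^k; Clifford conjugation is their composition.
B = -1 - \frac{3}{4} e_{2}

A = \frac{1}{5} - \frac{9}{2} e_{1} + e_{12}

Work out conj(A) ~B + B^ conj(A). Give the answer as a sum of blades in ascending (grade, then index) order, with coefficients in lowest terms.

first term: -\frac{1}{5} - \frac{21}{4} e_{1} - \frac{3}{20} e_{2} - \frac{19}{8} e_{12}
second term: -\frac{1}{5} - \frac{21}{4} e_{1} + \frac{3}{20} e_{2} - \frac{19}{8} e_{12}
Answer: -\frac{2}{5} - \frac{21}{2} e_{1} - \frac{19}{4} e_{12}


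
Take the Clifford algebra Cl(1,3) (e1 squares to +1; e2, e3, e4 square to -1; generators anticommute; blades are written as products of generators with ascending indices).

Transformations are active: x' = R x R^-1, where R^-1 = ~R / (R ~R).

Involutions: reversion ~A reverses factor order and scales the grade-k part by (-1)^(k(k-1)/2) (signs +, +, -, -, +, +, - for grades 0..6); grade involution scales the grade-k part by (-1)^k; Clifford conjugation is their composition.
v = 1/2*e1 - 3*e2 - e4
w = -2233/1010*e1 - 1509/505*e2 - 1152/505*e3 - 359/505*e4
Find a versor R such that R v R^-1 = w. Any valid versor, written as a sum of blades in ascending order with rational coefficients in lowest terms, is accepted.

Since q(v) = q(w) = -39/4, the sum R = v + w = -864/505*e1 - 3024/505*e2 - 1152/505*e3 - 864/505*e4 does the job whenever invertible.
Answer: -864/505*e1 - 3024/505*e2 - 1152/505*e3 - 864/505*e4


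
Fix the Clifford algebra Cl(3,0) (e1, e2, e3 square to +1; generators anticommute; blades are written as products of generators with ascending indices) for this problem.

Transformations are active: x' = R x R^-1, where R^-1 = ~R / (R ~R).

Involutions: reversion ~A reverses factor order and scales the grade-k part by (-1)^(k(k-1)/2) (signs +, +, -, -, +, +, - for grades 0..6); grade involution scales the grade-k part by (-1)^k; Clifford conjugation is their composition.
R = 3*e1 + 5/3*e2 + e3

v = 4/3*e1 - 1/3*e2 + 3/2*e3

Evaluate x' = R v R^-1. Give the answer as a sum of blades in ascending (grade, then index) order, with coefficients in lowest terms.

~R = 3*e1 + 5/3*e2 + e3, and R ~R = 115/9, so R^-1 = ~R / (115/9).
R v = 89/18 - 29/9*e1 e2 + 19/6*e1 e3 + 17/6*e2 e3
Answer: 341/345*e1 + 112/69*e2 - 167/230*e3


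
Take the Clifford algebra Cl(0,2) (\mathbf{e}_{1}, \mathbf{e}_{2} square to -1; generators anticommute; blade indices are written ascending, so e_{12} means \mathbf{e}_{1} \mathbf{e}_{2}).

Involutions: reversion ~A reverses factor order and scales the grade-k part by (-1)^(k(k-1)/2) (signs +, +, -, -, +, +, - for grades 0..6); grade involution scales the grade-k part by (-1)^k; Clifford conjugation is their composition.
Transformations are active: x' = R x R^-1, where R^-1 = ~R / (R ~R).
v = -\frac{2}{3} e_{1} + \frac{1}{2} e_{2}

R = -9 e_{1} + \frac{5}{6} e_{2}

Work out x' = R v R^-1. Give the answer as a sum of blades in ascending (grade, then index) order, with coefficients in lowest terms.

~R = -9 e_{1} + \frac{5}{6} e_{2}, and R ~R = -\frac{2941}{36}, so R^-1 = ~R / (-\frac{2941}{36}).
R v = -\frac{77}{12} - \frac{71}{18} e_{12}
Answer: -\frac{6592}{8823} e_{1} - \frac{2171}{5882} e_{2}


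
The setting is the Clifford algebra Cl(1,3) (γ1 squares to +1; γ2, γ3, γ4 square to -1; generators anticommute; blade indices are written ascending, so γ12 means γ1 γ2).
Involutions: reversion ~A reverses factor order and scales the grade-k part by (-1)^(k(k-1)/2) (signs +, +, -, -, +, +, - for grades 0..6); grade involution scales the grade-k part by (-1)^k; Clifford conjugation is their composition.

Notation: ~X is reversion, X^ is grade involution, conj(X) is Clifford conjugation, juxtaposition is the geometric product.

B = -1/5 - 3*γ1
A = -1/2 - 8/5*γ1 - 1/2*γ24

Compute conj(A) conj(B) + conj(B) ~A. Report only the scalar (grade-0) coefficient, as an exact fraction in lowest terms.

first term: 49/10 - 91/50*γ1 - 1/10*γ24 + 3/2*γ124
second term: -47/10 - 59/50*γ1 - 1/10*γ24 + 3/2*γ124
Answer: 1/5


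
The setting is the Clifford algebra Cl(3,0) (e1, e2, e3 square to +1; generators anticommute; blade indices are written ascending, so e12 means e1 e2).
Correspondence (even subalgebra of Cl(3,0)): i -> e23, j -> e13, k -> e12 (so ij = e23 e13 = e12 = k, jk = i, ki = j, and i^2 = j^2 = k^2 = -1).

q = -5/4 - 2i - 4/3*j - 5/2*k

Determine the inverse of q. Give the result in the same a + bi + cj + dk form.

In blades: q = -5/4 - 5/2*e12 - 4/3*e13 - 2*e23.
With qbar = -5/4 + 5/2*e12 + 4/3*e13 + 2*e23 (scalar fixed, mapped units negated), q qbar = 1957/144 (the sum of squared coefficients), so q^-1 = qbar / (1957/144) = -180/1957 + 360/1957*e12 + 192/1957*e13 + 288/1957*e23; translating back:
Answer: -180/1957 + 288/1957*i + 192/1957*j + 360/1957*k


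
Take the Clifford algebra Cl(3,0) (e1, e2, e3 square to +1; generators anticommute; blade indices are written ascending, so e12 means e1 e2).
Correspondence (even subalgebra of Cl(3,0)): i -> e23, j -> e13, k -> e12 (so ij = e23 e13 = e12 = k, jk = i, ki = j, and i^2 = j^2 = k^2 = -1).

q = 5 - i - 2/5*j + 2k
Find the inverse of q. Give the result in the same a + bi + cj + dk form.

In blades: q = 5 + 2*e12 - 2/5*e13 - e23.
With qbar = 5 - 2*e12 + 2/5*e13 + e23 (scalar fixed, mapped units negated), q qbar = 754/25 (the sum of squared coefficients), so q^-1 = qbar / (754/25) = 125/754 - 25/377*e12 + 5/377*e13 + 25/754*e23; translating back:
Answer: 125/754 + 25/754*i + 5/377*j - 25/377*k


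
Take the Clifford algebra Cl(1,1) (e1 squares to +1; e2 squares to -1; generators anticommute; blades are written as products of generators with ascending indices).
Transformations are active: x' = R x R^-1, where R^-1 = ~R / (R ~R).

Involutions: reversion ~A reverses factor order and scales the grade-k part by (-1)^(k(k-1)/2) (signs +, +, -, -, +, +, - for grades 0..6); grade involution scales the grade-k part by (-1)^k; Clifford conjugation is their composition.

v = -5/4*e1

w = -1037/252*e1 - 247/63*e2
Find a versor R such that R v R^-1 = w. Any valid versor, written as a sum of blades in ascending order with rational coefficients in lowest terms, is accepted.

A norm check does it: q(v) = q(w) = 25/16, hence R = v + w = -338/63*e1 - 247/63*e2 realises the map — parallel part kept, (v - w)/2 negated, v carried to w.
Answer: -338/63*e1 - 247/63*e2


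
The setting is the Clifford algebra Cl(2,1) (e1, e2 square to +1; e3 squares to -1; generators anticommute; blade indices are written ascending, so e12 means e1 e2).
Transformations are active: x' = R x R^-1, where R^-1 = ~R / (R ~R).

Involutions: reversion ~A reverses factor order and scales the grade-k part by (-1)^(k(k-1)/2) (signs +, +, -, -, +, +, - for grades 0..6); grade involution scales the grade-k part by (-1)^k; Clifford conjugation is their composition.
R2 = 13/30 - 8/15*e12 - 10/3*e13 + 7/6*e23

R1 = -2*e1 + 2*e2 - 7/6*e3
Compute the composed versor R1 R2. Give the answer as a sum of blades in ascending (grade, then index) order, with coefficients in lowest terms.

Distribute over the terms of R1 (each basis-blade product reordered to ascending indices, repeated generators contracted through their squares):
(-2*e1) R2 = -13/15*e1 + 16/15*e2 + 20/3*e3 - 7/3*e123
(2*e2) R2 = 16/15*e1 + 13/15*e2 + 7/3*e3 + 20/3*e123
(-7/6*e3) R2 = 35/9*e1 - 49/36*e2 - 91/180*e3 + 28/45*e123
Summing the partial products and collecting blades:
Answer: 184/45*e1 + 103/180*e2 + 1529/180*e3 + 223/45*e123


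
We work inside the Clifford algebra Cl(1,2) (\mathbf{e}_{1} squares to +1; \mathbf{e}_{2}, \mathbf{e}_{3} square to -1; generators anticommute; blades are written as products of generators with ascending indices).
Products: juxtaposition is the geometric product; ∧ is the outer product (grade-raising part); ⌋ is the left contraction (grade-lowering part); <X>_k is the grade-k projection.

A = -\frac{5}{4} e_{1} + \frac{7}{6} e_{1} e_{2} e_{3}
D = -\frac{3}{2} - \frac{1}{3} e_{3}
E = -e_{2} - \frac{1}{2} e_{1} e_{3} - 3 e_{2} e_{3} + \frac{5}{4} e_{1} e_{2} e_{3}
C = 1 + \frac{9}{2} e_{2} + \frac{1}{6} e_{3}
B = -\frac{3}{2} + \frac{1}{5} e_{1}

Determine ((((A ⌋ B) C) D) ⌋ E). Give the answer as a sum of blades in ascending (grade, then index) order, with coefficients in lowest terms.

step 1: -\frac{1}{4}
step 2: -\frac{1}{4} - \frac{9}{8} e_{2} - \frac{1}{24} e_{3}
step 3: \frac{13}{36} + \frac{27}{16} e_{2} + \frac{7}{48} e_{3} + \frac{3}{8} e_{2} e_{3}
step 4: \frac{45}{16} - \frac{13}{24} e_{1} - \frac{115}{144} e_{2} + \frac{81}{16} e_{3} - \frac{35}{192} e_{1} e_{2} + \frac{1111}{576} e_{1} e_{3} - \frac{13}{12} e_{2} e_{3} + \frac{65}{144} e_{1} e_{2} e_{3}
Answer: \frac{45}{16} - \frac{13}{24} e_{1} - \frac{115}{144} e_{2} + \frac{81}{16} e_{3} - \frac{35}{192} e_{1} e_{2} + \frac{1111}{576} e_{1} e_{3} - \frac{13}{12} e_{2} e_{3} + \frac{65}{144} e_{1} e_{2} e_{3}


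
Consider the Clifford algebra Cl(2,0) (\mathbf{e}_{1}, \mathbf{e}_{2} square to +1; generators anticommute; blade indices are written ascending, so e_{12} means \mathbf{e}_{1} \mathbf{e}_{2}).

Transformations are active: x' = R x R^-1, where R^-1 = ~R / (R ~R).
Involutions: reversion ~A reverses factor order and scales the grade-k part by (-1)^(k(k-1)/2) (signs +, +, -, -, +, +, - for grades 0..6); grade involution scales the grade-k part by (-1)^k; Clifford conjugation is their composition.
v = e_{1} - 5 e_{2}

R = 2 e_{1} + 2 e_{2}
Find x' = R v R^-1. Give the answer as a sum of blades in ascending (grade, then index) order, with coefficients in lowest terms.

~R = 2 e_{1} + 2 e_{2}, and R ~R = 8, so R^-1 = ~R / (8).
R v = -8 - 12 e_{12}
Answer: -5 e_{1} + e_{2}


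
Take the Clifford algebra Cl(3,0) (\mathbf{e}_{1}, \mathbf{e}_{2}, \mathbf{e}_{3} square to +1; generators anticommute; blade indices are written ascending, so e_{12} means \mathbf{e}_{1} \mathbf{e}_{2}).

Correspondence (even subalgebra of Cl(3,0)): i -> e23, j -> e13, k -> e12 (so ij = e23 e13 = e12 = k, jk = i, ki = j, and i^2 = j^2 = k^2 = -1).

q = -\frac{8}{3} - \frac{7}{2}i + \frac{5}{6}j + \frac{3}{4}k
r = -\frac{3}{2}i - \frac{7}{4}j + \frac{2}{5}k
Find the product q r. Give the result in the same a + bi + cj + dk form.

In blades: q = -\frac{8}{3} + \frac{3}{4} e_{12} + \frac{5}{6} e_{13} - \frac{7}{2} e_{23}, r = \frac{2}{5} e_{12} - \frac{7}{4} e_{13} - \frac{3}{2} e_{23}.
Distribute q over r term by term (generator squares from the signature, products reordered to ascending indices): (-\frac{8}{3})*r = -\frac{16}{15} e_{12} + \frac{14}{3} e_{13} + 4 e_{23}; (\frac{3}{4} e_{12})*r = -\frac{3}{10} - \frac{9}{8} e_{13} + \frac{21}{16} e_{23}; (\frac{5}{6} e_{13})*r = \frac{35}{24} + \frac{5}{4} e_{12} + \frac{1}{3} e_{23}; (-\frac{7}{2} e_{23})*r = -\frac{21}{4} + \frac{49}{8} e_{12} + \frac{7}{5} e_{13}.
Sum: -\frac{491}{120} + \frac{757}{120} e_{12} + \frac{593}{120} e_{13} + \frac{271}{48} e_{23}; translating back through the correspondence:
Answer: -\frac{491}{120} + \frac{271}{48}i + \frac{593}{120}j + \frac{757}{120}k


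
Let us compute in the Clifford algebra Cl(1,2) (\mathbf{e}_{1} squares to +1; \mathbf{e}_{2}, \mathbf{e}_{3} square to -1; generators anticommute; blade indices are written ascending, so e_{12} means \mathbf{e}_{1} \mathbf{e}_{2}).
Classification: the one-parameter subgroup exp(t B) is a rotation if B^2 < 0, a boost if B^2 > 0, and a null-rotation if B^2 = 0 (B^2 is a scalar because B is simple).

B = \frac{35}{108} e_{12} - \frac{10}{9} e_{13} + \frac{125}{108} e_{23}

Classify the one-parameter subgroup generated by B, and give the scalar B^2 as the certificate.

B^2 term by term: the squares give (\frac{35}{108})^2*(e_{12})^2 + (-\frac{10}{9})^2*(e_{13})^2 + (\frac{125}{108})^2*(e_{23})^2 = \frac{1225}{11664}*(+1) + \frac{100}{81}*(+1) + \frac{15625}{11664}*(-1) = 0 (each basis 2-blade squares to minus the product of its generators' squares); cross terms between blades sharing an index anticommute and cancel. So B^2 = 0.
Answer: null-rotation, certificate B^2 = 0. Why this suffices: the scalar 0 survives any versor conjugation, so its sign alone determines the class however B is presented.


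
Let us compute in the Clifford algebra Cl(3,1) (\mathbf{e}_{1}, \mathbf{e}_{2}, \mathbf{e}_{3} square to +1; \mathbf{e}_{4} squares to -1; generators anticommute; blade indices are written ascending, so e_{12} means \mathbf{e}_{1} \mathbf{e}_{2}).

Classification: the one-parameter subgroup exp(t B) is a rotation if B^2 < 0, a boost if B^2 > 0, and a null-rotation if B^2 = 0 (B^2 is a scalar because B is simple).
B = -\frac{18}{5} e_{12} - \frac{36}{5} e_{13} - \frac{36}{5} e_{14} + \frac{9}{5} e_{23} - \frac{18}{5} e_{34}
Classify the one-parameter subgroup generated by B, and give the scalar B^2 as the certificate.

B^2 term by term: the squares give (-\frac{18}{5})^2*(e_{12})^2 + (-\frac{36}{5})^2*(e_{13})^2 + (-\frac{36}{5})^2*(e_{14})^2 + (\frac{9}{5})^2*(e_{23})^2 + (-\frac{18}{5})^2*(e_{34})^2 = \frac{324}{25}*(-1) + \frac{1296}{25}*(-1) + \frac{1296}{25}*(+1) + \frac{81}{25}*(-1) + \frac{324}{25}*(+1) = -\frac{81}{25} (each basis 2-blade squares to minus the product of its generators' squares); cross terms between blades sharing an index anticommute and cancel; the commuting (index-disjoint) pairs give grade-4 terms 2*c*c'*(blade product), which cancel blade by blade — e_{1234}: \frac{648}{25} - \frac{648}{25} = 0 — confirming B is simple. So B^2 = -\frac{81}{25}.
Answer: rotation, certificate B^2 = -\frac{81}{25}. Certificate logic: -\frac{81}{25} is a conjugation-invariant scalar, so its sign fixes rotation versus boost versus null-rotation outright.


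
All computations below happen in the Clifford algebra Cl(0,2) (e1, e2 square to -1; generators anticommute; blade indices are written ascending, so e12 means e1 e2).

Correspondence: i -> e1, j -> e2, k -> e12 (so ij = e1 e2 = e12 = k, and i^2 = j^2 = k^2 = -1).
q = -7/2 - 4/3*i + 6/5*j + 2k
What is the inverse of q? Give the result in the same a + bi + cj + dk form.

In blades: q = -7/2 - 4/3*e1 + 6/5*e2 + 2*e12.
With qbar = -7/2 + 4/3*e1 - 6/5*e2 - 2*e12 (scalar fixed, mapped units negated), q qbar = 17521/900 (the sum of squared coefficients), so q^-1 = qbar / (17521/900) = -450/2503 + 1200/17521*e1 - 1080/17521*e2 - 1800/17521*e12; translating back:
Answer: -450/2503 + 1200/17521*i - 1080/17521*j - 1800/17521*k


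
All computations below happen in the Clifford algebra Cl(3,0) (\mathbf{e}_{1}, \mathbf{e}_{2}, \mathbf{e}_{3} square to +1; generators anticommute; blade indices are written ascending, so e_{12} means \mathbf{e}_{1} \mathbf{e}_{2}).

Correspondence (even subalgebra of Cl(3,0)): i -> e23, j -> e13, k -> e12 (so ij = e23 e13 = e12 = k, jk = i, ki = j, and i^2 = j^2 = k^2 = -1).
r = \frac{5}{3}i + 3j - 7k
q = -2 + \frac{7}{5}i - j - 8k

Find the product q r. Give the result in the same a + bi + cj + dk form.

In blades: q = -2 - 8 e_{12} - e_{13} + \frac{7}{5} e_{23}, r = -7 e_{12} + 3 e_{13} + \frac{5}{3} e_{23}.
Distribute q over r term by term (generator squares from the signature, products reordered to ascending indices): (-2)*r = 14 e_{12} - 6 e_{13} - \frac{10}{3} e_{23}; (-8 e_{12})*r = -56 - \frac{40}{3} e_{13} + 24 e_{23}; (-e_{13})*r = 3 + \frac{5}{3} e_{12} + 7 e_{23}; (\frac{7}{5} e_{23})*r = -\frac{7}{3} + \frac{21}{5} e_{12} + \frac{49}{5} e_{13}.
Sum: -\frac{166}{3} + \frac{298}{15} e_{12} - \frac{143}{15} e_{13} + \frac{83}{3} e_{23}; translating back through the correspondence:
Answer: -\frac{166}{3} + \frac{83}{3}i - \frac{143}{15}j + \frac{298}{15}k


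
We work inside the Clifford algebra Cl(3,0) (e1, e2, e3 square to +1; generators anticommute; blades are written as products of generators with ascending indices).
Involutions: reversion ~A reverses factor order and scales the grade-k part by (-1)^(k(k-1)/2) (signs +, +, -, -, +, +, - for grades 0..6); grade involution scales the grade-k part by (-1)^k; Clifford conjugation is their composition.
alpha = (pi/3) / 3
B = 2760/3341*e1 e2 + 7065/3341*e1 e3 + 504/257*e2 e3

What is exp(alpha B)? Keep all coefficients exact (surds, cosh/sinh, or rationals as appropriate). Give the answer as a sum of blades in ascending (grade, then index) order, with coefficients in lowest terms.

B^2 term by term: the squares give (2760/3341)^2*(e1 e2)^2 + (7065/3341)^2*(e1 e3)^2 + (504/257)^2*(e2 e3)^2 = 7617600/11162281*(-1) + 49914225/11162281*(-1) + 254016/66049*(-1) = -9 (each basis 2-blade squares to minus the product of its generators' squares); cross terms between blades sharing an index anticommute and cancel. So B^2 = -9.
B^2 = -9 — a negative square means the series sums to a rotation: l = 3, alpha*l = pi/3, so exp(alpha B) = cos(pi/3) + (sin(pi/3)/3)*B = 1/2 + (sqrt(3)/6)*B.
Answer: 1/2 + 460*sqrt(3)/3341*e1 e2 + 2355*sqrt(3)/6682*e1 e3 + 84*sqrt(3)/257*e2 e3


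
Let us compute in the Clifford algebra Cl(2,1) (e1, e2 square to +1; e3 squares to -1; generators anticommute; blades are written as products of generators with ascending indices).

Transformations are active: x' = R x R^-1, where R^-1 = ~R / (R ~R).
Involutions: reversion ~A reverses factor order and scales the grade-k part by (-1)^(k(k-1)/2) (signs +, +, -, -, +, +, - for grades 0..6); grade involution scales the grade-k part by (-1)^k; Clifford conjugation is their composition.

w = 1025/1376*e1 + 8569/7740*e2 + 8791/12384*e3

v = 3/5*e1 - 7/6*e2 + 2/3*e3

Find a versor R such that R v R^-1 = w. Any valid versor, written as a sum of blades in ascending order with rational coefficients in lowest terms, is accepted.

The midline construction: v and w both square to 383/300, so reflecting in their sum 9253/6880*e1 - 461/7740*e2 + 17047/12384*e3 exchanges them.
Answer: 9253/6880*e1 - 461/7740*e2 + 17047/12384*e3


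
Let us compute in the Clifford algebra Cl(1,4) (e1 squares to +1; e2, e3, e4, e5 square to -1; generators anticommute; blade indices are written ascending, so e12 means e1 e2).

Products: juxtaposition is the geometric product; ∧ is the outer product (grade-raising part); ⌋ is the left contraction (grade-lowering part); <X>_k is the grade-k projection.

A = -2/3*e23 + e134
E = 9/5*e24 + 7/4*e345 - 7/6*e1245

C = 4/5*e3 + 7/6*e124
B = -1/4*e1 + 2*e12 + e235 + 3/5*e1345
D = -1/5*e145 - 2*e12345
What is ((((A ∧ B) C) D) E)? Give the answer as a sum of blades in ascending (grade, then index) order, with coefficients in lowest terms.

step 1: 1/6*e123
step 2: -2/15*e12 + 7/36*e34
step 3: 7/18*e125 + 7/180*e135 - 2/75*e245 + 4/15*e345
step 4: 7/15 - 7/225*e1 - 49/108*e4 + 6/125*e5 + 49/720*e14 + 7/150*e23 + 14/45*e123 - 7/10*e145 - 49/1080*e234 - 12/25*e235 - 49/72*e1234 - 7/100*e12345
Answer: 7/15 - 7/225*e1 - 49/108*e4 + 6/125*e5 + 49/720*e14 + 7/150*e23 + 14/45*e123 - 7/10*e145 - 49/1080*e234 - 12/25*e235 - 49/72*e1234 - 7/100*e12345


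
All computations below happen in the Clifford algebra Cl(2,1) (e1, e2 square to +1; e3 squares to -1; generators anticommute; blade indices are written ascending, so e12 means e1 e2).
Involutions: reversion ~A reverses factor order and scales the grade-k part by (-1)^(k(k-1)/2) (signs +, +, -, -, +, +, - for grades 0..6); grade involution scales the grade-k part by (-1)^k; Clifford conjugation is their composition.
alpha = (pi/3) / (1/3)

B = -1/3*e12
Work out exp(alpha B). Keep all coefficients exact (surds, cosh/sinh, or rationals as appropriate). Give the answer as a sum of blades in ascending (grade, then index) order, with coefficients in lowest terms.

B^2 = (-1/3)^2*(e12)^2 = 1/9*(-1) = -1/9 (a basis 2-blade squares to minus the product of its generators' squares).
B^2 = -1/9 — the negative square puts this in the circular regime; l = 1/3, alpha*l = pi/3, so exp(alpha B) = cos(pi/3) + (sin(pi/3)/(1/3))*B = 1/2 + (3*sqrt(3)/2)*B.
Answer: 1/2 - sqrt(3)/2*e12


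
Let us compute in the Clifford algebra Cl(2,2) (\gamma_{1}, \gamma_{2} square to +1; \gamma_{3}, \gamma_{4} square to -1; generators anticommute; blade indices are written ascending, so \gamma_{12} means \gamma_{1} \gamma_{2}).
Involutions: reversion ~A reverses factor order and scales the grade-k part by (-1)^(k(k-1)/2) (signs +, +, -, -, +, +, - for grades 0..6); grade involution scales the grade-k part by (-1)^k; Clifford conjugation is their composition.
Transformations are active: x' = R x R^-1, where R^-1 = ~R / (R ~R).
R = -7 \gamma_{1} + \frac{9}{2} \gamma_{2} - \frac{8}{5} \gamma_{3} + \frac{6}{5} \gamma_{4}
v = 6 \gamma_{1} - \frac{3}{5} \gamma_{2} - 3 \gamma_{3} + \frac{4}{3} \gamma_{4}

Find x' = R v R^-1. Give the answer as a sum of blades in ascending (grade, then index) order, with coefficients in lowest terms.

~R = -7 \gamma_{1} + \frac{9}{2} \gamma_{2} - \frac{8}{5} \gamma_{3} + \frac{6}{5} \gamma_{4}, and R ~R = \frac{261}{4}, so R^-1 = ~R / (\frac{261}{4}).
R v = -\frac{511}{10} - \frac{114}{5} \gamma_{12} + \frac{153}{5} \gamma_{13} - \frac{248}{15} \gamma_{14} - \frac{723}{50} \gamma_{23} + \frac{168}{25} \gamma_{24} + \frac{22}{15} \gamma_{34}
Answer: \frac{6478}{1305} \gamma_{1} - \frac{187}{29} \gamma_{2} + \frac{35927}{6525} \gamma_{3} - \frac{6988}{2175} \gamma_{4}


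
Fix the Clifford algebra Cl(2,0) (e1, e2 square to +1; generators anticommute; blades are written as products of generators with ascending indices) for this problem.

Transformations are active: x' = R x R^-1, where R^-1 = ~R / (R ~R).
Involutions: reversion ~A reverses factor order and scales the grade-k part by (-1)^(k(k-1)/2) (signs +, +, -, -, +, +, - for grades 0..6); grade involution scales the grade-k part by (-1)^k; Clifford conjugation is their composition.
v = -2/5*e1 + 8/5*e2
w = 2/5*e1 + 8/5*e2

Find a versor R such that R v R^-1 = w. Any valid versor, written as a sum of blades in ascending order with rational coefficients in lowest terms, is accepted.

Equal squares first: v^2 = w^2 = 68/25. Then v + w = 16/5*e2 is a versor taking v to w, provided it is invertible.
Answer: 16/5*e2


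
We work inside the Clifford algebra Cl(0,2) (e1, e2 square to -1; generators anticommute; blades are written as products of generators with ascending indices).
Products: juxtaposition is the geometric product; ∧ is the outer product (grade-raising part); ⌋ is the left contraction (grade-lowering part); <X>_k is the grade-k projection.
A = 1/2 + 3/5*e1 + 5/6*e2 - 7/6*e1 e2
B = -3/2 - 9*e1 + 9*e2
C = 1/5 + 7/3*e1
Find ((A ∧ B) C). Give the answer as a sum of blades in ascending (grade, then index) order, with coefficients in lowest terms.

step 1: -3/4 - 27/5*e1 + 13/4*e2 + 293/20*e1 e2
step 2: 249/20 - 283/100*e1 + 209/6*e2 - 349/75*e1 e2
Answer: 249/20 - 283/100*e1 + 209/6*e2 - 349/75*e1 e2


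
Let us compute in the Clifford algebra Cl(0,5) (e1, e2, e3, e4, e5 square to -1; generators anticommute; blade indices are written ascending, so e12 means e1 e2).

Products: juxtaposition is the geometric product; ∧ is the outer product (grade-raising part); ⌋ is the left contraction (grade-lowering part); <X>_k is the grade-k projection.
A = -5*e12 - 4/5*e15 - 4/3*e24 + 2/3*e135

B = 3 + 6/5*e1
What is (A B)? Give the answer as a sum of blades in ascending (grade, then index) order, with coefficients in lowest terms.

step 1: -6*e2 - 24/25*e5 - 15*e12 - 12/5*e15 - 4*e24 - 4/5*e35 - 8/5*e124 + 2*e135
Answer: -6*e2 - 24/25*e5 - 15*e12 - 12/5*e15 - 4*e24 - 4/5*e35 - 8/5*e124 + 2*e135


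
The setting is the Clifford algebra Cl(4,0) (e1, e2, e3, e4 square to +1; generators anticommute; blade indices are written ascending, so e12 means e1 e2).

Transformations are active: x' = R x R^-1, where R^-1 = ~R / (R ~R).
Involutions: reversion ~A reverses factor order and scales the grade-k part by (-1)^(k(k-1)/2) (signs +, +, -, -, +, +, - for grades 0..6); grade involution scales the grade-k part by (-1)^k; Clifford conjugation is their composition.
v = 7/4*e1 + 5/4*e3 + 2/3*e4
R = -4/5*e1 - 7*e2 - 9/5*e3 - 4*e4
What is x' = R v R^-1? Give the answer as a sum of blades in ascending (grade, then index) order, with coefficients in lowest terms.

~R = -4/5*e1 - 7*e2 - 9/5*e3 - 4*e4, and R ~R = 1722/25, so R^-1 = ~R / (1722/25).
R v = -379/60 + 49/4*e12 + 43/20*e13 + 97/15*e14 - 35/4*e23 - 14/3*e24 + 19/5*e34
Answer: -16565/10332*e1 + 1895/1476*e2 - 264/287*e3 + 173/2583*e4


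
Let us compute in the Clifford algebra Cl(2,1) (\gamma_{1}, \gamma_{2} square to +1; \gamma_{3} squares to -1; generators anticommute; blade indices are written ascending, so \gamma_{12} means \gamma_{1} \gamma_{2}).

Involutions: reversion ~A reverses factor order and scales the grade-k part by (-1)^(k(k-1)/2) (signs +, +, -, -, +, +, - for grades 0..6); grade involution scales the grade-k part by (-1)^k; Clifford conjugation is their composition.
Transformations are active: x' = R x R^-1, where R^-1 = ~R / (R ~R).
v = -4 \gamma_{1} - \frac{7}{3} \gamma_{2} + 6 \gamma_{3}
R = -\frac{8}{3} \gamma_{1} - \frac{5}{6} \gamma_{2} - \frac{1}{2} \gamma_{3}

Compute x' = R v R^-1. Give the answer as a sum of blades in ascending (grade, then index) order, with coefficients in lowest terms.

~R = -\frac{8}{3} \gamma_{1} - \frac{5}{6} \gamma_{2} - \frac{1}{2} \gamma_{3}, and R ~R = \frac{68}{9}, so R^-1 = ~R / (\frac{68}{9}).
R v = \frac{281}{18} + \frac{26}{9} \gamma_{12} - 18 \gamma_{13} - \frac{37}{6} \gamma_{23}
Answer: -\frac{358}{51} \gamma_{1} - \frac{151}{136} \gamma_{2} - \frac{1097}{136} \gamma_{3}


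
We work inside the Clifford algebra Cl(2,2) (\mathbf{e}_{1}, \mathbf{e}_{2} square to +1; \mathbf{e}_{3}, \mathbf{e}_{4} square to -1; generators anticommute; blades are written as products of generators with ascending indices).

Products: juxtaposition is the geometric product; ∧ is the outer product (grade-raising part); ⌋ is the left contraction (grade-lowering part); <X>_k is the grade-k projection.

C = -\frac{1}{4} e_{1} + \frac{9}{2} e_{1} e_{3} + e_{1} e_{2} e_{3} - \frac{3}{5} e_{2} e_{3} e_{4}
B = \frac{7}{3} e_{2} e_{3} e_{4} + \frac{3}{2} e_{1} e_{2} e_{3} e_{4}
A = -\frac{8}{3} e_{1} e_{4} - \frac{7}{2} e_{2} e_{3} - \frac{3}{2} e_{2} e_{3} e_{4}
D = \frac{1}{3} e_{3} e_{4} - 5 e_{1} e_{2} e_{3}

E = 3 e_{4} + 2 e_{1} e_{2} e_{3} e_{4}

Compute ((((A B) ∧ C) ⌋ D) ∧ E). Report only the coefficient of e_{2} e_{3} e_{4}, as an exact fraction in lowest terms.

step 1: \frac{7}{2} - \frac{9}{4} e_{1} - \frac{49}{6} e_{4} - \frac{21}{4} e_{1} e_{4} - 4 e_{2} e_{3} + \frac{56}{9} e_{1} e_{2} e_{3}
step 2: -\frac{7}{8} e_{1} + \frac{63}{4} e_{1} e_{3} - \frac{49}{24} e_{1} e_{4} + \frac{9}{2} e_{1} e_{2} e_{3} - \frac{147}{4} e_{1} e_{3} e_{4} - \frac{21}{10} e_{2} e_{3} e_{4} + \frac{571}{60} e_{1} e_{2} e_{3} e_{4}
step 3: -\frac{45}{2} + \frac{315}{4} e_{2} + \frac{35}{8} e_{2} e_{3}
step 4: -\frac{135}{2} e_{4} + \frac{945}{4} e_{2} e_{4} + \frac{105}{8} e_{2} e_{3} e_{4} - 45 e_{1} e_{2} e_{3} e_{4}
Answer: \frac{105}{8}


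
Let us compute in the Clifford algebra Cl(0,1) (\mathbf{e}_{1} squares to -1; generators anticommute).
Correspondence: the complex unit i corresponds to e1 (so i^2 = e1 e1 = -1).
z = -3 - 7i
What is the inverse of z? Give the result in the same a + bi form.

In blades: z = -3 - 7 e_{1}.
With qbar = -3 + 7 e_{1} (scalar fixed, mapped units negated), z qbar = 58 (the sum of squared coefficients), so z^-1 = qbar / (58) = -\frac{3}{58} + \frac{7}{58} e_{1}; translating back:
Answer: -\frac{3}{58} + \frac{7}{58}i


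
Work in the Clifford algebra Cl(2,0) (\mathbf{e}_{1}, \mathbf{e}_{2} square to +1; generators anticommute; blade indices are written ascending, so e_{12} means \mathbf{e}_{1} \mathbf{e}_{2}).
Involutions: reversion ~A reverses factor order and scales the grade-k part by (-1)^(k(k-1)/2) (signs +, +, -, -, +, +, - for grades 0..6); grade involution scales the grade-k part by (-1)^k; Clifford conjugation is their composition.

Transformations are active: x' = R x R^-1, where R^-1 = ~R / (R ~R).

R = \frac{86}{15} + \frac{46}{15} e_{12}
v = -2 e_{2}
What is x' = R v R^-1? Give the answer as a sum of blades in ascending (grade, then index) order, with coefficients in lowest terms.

~R = \frac{86}{15} - \frac{46}{15} e_{12}, and R ~R = \frac{9512}{225}, so R^-1 = ~R / (\frac{9512}{225}).
R v = -\frac{92}{15} e_{1} - \frac{172}{15} e_{2}
Answer: -\frac{1978}{1189} e_{1} - \frac{1320}{1189} e_{2}


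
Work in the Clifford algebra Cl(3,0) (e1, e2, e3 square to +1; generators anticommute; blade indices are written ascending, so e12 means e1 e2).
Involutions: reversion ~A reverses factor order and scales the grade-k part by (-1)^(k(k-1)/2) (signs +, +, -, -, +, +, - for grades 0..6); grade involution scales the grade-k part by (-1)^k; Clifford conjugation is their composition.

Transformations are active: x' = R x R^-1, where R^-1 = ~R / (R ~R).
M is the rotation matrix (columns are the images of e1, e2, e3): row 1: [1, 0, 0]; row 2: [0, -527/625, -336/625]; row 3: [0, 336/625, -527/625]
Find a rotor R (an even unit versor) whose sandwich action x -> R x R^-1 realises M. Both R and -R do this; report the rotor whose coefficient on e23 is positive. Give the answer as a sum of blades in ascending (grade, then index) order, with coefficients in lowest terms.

Method: write R = a + b12*e12 + b13*e13 + b23*e23 with a^2 + b12^2 + b13^2 + b23^2 = 1 (so R^-1 = ~R). Expanding the columns R e_j ~R gives tr M = 4a^2 - 1 and, from the antisymmetric part, M21 - M12 = -4a*b12, M13 - M31 = 4a*b13, M32 - M23 = -4a*b23.
Here tr M = -429/625, so a^2 = (1 + tr M)/4 = 49/625 and a = ±7/25. Taking a = 7/25: M21 - M12 = 0, M13 - M31 = 0, M32 - M23 = 672/625, giving b12 = 0, b13 = 0, b23 = -24/25, i.e. R = 7/25 - 24/25*e23.
Its e23 coefficient is negative, so report the other preimage -R.
Answer: -7/25 + 24/25*e23. Recall the cover is two-to-one: with M of trace -429/625, both preimages act alike, and the stated e23 sign chooses the sheet.


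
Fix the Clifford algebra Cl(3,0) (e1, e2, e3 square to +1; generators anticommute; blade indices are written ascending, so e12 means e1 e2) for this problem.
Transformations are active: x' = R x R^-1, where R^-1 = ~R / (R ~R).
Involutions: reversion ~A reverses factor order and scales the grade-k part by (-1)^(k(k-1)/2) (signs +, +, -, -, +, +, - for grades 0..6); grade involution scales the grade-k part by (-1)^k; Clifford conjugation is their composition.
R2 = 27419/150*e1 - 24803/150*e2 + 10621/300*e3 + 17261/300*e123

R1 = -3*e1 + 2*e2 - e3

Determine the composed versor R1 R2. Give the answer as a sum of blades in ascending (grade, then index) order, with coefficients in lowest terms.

Distribute over the terms of R1 (each basis-blade product reordered to ascending indices, repeated generators contracted through their squares):
(-3*e1) R2 = -27419/50 + 24803/50*e12 - 10621/100*e13 - 17261/100*e23
(2*e2) R2 = -24803/75 - 27419/75*e12 - 17261/150*e13 + 10621/150*e23
(-e3) R2 = -10621/300 - 17261/300*e12 + 27419/150*e13 - 24803/150*e23
Summing the partial products and collecting blades:
Answer: -91449/100 + 21881/300*e12 - 3849/100*e13 - 80147/300*e23


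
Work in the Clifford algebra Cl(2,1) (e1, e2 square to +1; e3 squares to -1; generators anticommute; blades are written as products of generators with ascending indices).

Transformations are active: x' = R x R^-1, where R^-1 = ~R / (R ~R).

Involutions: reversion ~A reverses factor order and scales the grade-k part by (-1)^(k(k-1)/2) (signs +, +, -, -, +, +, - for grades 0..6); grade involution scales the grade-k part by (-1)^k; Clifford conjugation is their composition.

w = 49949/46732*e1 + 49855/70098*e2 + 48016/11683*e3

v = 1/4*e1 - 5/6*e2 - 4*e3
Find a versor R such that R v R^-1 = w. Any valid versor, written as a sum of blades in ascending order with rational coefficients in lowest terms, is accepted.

R = v + w = 15408/11683*e1 - 4280/35049*e2 + 1284/11683*e3 works: the equal norms (-2195/144) guarantee its sandwich swaps v into w.
Answer: 15408/11683*e1 - 4280/35049*e2 + 1284/11683*e3


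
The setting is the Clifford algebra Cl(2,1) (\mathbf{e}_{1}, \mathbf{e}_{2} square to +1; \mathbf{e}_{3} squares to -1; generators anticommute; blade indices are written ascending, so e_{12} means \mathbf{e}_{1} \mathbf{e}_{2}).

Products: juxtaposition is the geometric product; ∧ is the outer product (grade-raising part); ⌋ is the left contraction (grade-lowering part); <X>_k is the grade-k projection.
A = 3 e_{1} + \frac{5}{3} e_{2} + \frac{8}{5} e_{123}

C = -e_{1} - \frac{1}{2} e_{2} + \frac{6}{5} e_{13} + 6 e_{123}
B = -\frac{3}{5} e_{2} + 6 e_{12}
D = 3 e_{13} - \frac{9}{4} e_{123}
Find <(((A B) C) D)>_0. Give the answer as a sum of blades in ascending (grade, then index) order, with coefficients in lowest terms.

step 1: -1 - 10 e_{1} + 18 e_{2} - \frac{48}{5} e_{3} - \frac{9}{5} e_{12} + \frac{24}{25} e_{13}
step 2: \frac{269}{125} - \frac{481}{50} e_{1} - \frac{353}{50} e_{2} - \frac{6}{25} e_{3} + \frac{403}{5} e_{12} - \frac{594}{5} e_{13} - \frac{1566}{25} e_{23} - \frac{678}{25} e_{123}
step 3: -\frac{14769}{50} + \frac{7011}{50} e_{1} - \frac{9297}{50} e_{2} + \frac{15249}{100} e_{3} + \frac{9369}{50} e_{12} - \frac{9429}{1000} e_{13} - \frac{44031}{200} e_{23} + \frac{8169}{500} e_{123}
step 4: -\frac{14769}{50}
Answer: -\frac{14769}{50}
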